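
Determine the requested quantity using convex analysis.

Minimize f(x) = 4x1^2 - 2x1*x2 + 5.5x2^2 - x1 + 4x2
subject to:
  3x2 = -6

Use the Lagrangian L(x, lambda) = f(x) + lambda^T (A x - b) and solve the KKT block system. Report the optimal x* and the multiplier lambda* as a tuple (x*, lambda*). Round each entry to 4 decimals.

Form the Lagrangian:
  L(x, lambda) = (1/2) x^T Q x + c^T x + lambda^T (A x - b)
Stationarity (grad_x L = 0): Q x + c + A^T lambda = 0.
Primal feasibility: A x = b.

This gives the KKT block system:
  [ Q   A^T ] [ x     ]   [-c ]
  [ A    0  ] [ lambda ] = [ b ]

Solving the linear system:
  x*      = (-0.375, -2)
  lambda* = (5.75)
  f(x*)   = 13.4375

x* = (-0.375, -2), lambda* = (5.75)


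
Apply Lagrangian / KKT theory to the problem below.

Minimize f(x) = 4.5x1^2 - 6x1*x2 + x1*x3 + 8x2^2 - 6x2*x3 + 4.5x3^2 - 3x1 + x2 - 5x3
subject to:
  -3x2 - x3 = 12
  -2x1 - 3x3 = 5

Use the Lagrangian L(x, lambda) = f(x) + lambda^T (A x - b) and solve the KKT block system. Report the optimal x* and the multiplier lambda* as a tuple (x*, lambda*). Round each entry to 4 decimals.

Form the Lagrangian:
  L(x, lambda) = (1/2) x^T Q x + c^T x + lambda^T (A x - b)
Stationarity (grad_x L = 0): Q x + c + A^T lambda = 0.
Primal feasibility: A x = b.

This gives the KKT block system:
  [ Q   A^T ] [ x     ]   [-c ]
  [ A    0  ] [ lambda ] = [ b ]

Solving the linear system:
  x*      = (-0.4973, -3.555, -1.3351)
  lambda* = (-14.9616, 6.2593)
  f(x*)   = 76.4274

x* = (-0.4973, -3.555, -1.3351), lambda* = (-14.9616, 6.2593)


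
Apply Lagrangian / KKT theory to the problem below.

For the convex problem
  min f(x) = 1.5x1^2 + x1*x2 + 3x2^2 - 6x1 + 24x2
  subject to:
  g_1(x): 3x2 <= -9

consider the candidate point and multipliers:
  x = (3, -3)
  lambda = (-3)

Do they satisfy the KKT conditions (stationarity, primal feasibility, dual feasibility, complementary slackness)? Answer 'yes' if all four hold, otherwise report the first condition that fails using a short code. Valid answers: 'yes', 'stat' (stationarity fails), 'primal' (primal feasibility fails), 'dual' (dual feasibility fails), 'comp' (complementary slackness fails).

Gradient of f: grad f(x) = Q x + c = (0, 9)
Constraint values g_i(x) = a_i^T x - b_i:
  g_1((3, -3)) = 0
Stationarity residual: grad f(x) + sum_i lambda_i a_i = (0, 0)
  -> stationarity OK
Primal feasibility (all g_i <= 0): OK
Dual feasibility (all lambda_i >= 0): FAILS
Complementary slackness (lambda_i * g_i(x) = 0 for all i): OK

Verdict: the first failing condition is dual_feasibility -> dual.

dual


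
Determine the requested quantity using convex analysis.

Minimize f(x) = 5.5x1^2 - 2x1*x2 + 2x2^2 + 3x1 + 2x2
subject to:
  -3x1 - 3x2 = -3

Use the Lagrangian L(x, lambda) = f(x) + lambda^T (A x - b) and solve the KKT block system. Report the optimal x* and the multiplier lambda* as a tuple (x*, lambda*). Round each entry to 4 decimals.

Form the Lagrangian:
  L(x, lambda) = (1/2) x^T Q x + c^T x + lambda^T (A x - b)
Stationarity (grad_x L = 0): Q x + c + A^T lambda = 0.
Primal feasibility: A x = b.

This gives the KKT block system:
  [ Q   A^T ] [ x     ]   [-c ]
  [ A    0  ] [ lambda ] = [ b ]

Solving the linear system:
  x*      = (0.2632, 0.7368)
  lambda* = (1.4737)
  f(x*)   = 3.3421

x* = (0.2632, 0.7368), lambda* = (1.4737)


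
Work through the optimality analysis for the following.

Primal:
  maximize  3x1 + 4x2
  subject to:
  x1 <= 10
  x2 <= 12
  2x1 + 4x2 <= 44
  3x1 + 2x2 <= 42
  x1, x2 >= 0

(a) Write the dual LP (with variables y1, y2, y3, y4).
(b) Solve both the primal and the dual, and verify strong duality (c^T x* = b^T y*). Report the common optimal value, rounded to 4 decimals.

The standard primal-dual pair for 'max c^T x s.t. A x <= b, x >= 0' is:
  Dual:  min b^T y  s.t.  A^T y >= c,  y >= 0.

So the dual LP is:
  minimize  10y1 + 12y2 + 44y3 + 42y4
  subject to:
    y1 + 2y3 + 3y4 >= 3
    y2 + 4y3 + 2y4 >= 4
    y1, y2, y3, y4 >= 0

Solving the primal: x* = (10, 6).
  primal value c^T x* = 54.
Solving the dual: y* = (1, 0, 1, 0).
  dual value b^T y* = 54.
Strong duality: c^T x* = b^T y*. Confirmed.

54


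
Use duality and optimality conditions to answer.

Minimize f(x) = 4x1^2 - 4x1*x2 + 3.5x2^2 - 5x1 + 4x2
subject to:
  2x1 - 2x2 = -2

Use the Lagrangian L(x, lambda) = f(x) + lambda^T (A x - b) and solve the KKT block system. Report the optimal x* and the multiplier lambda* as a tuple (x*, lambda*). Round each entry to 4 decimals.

Form the Lagrangian:
  L(x, lambda) = (1/2) x^T Q x + c^T x + lambda^T (A x - b)
Stationarity (grad_x L = 0): Q x + c + A^T lambda = 0.
Primal feasibility: A x = b.

This gives the KKT block system:
  [ Q   A^T ] [ x     ]   [-c ]
  [ A    0  ] [ lambda ] = [ b ]

Solving the linear system:
  x*      = (-0.2857, 0.7143)
  lambda* = (5.0714)
  f(x*)   = 7.2143

x* = (-0.2857, 0.7143), lambda* = (5.0714)


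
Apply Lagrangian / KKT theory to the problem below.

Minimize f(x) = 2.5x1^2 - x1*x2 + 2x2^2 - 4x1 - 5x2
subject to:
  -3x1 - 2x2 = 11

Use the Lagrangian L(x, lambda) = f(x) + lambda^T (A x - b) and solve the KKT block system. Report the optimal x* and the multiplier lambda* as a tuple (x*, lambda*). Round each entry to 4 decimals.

Form the Lagrangian:
  L(x, lambda) = (1/2) x^T Q x + c^T x + lambda^T (A x - b)
Stationarity (grad_x L = 0): Q x + c + A^T lambda = 0.
Primal feasibility: A x = b.

This gives the KKT block system:
  [ Q   A^T ] [ x     ]   [-c ]
  [ A    0  ] [ lambda ] = [ b ]

Solving the linear system:
  x*      = (-2.4706, -1.7941)
  lambda* = (-4.8529)
  f(x*)   = 36.1176

x* = (-2.4706, -1.7941), lambda* = (-4.8529)


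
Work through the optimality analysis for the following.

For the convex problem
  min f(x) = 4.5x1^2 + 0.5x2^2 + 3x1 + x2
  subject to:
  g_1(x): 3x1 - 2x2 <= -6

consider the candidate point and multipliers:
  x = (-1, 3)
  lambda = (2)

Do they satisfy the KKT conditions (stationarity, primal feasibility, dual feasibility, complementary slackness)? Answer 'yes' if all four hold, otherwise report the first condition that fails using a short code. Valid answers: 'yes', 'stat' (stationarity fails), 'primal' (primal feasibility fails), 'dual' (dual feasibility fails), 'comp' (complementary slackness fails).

Gradient of f: grad f(x) = Q x + c = (-6, 4)
Constraint values g_i(x) = a_i^T x - b_i:
  g_1((-1, 3)) = -3
Stationarity residual: grad f(x) + sum_i lambda_i a_i = (0, 0)
  -> stationarity OK
Primal feasibility (all g_i <= 0): OK
Dual feasibility (all lambda_i >= 0): OK
Complementary slackness (lambda_i * g_i(x) = 0 for all i): FAILS

Verdict: the first failing condition is complementary_slackness -> comp.

comp


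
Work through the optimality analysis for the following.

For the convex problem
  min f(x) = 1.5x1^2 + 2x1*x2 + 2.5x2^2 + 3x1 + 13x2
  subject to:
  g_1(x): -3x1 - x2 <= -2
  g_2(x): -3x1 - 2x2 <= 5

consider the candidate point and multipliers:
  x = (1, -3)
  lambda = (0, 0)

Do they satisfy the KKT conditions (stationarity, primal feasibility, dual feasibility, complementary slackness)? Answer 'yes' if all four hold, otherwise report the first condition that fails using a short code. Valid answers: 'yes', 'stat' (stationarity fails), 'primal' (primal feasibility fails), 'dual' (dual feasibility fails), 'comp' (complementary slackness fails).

Gradient of f: grad f(x) = Q x + c = (0, 0)
Constraint values g_i(x) = a_i^T x - b_i:
  g_1((1, -3)) = 2
  g_2((1, -3)) = -2
Stationarity residual: grad f(x) + sum_i lambda_i a_i = (0, 0)
  -> stationarity OK
Primal feasibility (all g_i <= 0): FAILS
Dual feasibility (all lambda_i >= 0): OK
Complementary slackness (lambda_i * g_i(x) = 0 for all i): OK

Verdict: the first failing condition is primal_feasibility -> primal.

primal


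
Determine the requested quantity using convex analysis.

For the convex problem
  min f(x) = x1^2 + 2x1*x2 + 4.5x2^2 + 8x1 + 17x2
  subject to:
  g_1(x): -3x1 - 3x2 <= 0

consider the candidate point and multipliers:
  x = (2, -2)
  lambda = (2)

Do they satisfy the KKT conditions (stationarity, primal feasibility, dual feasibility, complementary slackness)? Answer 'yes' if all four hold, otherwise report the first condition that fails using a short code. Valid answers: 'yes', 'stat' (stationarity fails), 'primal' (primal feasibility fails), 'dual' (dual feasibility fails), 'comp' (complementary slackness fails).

Gradient of f: grad f(x) = Q x + c = (8, 3)
Constraint values g_i(x) = a_i^T x - b_i:
  g_1((2, -2)) = 0
Stationarity residual: grad f(x) + sum_i lambda_i a_i = (2, -3)
  -> stationarity FAILS
Primal feasibility (all g_i <= 0): OK
Dual feasibility (all lambda_i >= 0): OK
Complementary slackness (lambda_i * g_i(x) = 0 for all i): OK

Verdict: the first failing condition is stationarity -> stat.

stat


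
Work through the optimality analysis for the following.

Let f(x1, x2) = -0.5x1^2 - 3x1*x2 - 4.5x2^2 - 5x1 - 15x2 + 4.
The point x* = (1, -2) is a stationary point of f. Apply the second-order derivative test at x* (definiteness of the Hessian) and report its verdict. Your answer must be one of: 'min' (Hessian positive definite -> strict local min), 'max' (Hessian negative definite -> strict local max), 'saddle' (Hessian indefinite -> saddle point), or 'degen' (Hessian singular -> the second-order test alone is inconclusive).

Compute the Hessian H = grad^2 f:
  H = [[-1, -3], [-3, -9]]
Verify stationarity: grad f(x*) = H x* + g = (0, 0).
Eigenvalues of H: -10, 0.
H has a zero eigenvalue (singular; negative semidefinite but not definite), so H is neither positive definite, negative definite, nor indefinite. The second-order test alone is inconclusive -> degen.
(Indeed, f is constant along the null direction of H through x*, so x* is not a strict local extremum.)

degen


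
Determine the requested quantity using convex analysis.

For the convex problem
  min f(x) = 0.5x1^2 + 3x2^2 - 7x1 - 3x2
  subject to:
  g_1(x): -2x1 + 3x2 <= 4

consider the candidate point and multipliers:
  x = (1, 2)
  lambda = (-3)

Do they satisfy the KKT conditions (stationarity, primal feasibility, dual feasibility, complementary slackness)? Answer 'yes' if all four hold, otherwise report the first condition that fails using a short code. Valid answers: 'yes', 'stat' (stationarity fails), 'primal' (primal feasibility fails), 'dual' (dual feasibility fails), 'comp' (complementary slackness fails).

Gradient of f: grad f(x) = Q x + c = (-6, 9)
Constraint values g_i(x) = a_i^T x - b_i:
  g_1((1, 2)) = 0
Stationarity residual: grad f(x) + sum_i lambda_i a_i = (0, 0)
  -> stationarity OK
Primal feasibility (all g_i <= 0): OK
Dual feasibility (all lambda_i >= 0): FAILS
Complementary slackness (lambda_i * g_i(x) = 0 for all i): OK

Verdict: the first failing condition is dual_feasibility -> dual.

dual


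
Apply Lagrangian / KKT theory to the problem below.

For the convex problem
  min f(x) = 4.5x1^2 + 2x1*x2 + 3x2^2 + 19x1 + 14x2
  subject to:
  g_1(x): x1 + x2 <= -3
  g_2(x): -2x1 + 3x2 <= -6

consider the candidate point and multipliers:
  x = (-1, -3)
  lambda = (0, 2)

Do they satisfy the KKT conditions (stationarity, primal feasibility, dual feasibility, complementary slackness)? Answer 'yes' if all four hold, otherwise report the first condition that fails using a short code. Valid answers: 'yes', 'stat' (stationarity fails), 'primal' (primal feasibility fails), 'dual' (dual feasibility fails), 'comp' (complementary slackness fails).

Gradient of f: grad f(x) = Q x + c = (4, -6)
Constraint values g_i(x) = a_i^T x - b_i:
  g_1((-1, -3)) = -1
  g_2((-1, -3)) = -1
Stationarity residual: grad f(x) + sum_i lambda_i a_i = (0, 0)
  -> stationarity OK
Primal feasibility (all g_i <= 0): OK
Dual feasibility (all lambda_i >= 0): OK
Complementary slackness (lambda_i * g_i(x) = 0 for all i): FAILS

Verdict: the first failing condition is complementary_slackness -> comp.

comp


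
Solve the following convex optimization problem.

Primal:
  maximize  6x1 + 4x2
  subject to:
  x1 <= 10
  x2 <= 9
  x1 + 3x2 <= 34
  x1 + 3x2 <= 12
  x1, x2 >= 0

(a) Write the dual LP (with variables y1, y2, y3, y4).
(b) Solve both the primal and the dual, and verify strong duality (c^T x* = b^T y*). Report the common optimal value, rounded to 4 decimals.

The standard primal-dual pair for 'max c^T x s.t. A x <= b, x >= 0' is:
  Dual:  min b^T y  s.t.  A^T y >= c,  y >= 0.

So the dual LP is:
  minimize  10y1 + 9y2 + 34y3 + 12y4
  subject to:
    y1 + y3 + y4 >= 6
    y2 + 3y3 + 3y4 >= 4
    y1, y2, y3, y4 >= 0

Solving the primal: x* = (10, 0.6667).
  primal value c^T x* = 62.6667.
Solving the dual: y* = (4.6667, 0, 0, 1.3333).
  dual value b^T y* = 62.6667.
Strong duality: c^T x* = b^T y*. Confirmed.

62.6667


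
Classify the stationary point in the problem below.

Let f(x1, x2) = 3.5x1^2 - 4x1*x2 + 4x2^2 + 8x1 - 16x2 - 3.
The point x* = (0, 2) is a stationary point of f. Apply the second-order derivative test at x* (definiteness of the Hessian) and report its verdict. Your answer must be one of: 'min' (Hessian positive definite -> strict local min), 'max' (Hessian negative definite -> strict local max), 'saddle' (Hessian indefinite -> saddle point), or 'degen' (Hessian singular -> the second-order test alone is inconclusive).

Compute the Hessian H = grad^2 f:
  H = [[7, -4], [-4, 8]]
Verify stationarity: grad f(x*) = H x* + g = (0, 0).
Eigenvalues of H: 3.4689, 11.5311.
Both eigenvalues > 0, so H is positive definite -> x* is a strict local min.

min


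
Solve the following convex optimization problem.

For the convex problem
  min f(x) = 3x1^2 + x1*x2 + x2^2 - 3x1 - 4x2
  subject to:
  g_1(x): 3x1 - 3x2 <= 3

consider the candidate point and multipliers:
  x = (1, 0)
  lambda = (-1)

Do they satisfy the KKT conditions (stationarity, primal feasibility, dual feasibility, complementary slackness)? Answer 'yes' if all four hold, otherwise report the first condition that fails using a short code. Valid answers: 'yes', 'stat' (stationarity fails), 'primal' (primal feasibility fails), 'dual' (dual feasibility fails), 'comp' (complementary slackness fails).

Gradient of f: grad f(x) = Q x + c = (3, -3)
Constraint values g_i(x) = a_i^T x - b_i:
  g_1((1, 0)) = 0
Stationarity residual: grad f(x) + sum_i lambda_i a_i = (0, 0)
  -> stationarity OK
Primal feasibility (all g_i <= 0): OK
Dual feasibility (all lambda_i >= 0): FAILS
Complementary slackness (lambda_i * g_i(x) = 0 for all i): OK

Verdict: the first failing condition is dual_feasibility -> dual.

dual


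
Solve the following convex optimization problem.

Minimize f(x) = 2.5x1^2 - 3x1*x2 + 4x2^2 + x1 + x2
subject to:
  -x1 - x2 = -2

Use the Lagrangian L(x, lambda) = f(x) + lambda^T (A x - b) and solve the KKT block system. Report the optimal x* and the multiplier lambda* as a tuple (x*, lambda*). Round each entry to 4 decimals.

Form the Lagrangian:
  L(x, lambda) = (1/2) x^T Q x + c^T x + lambda^T (A x - b)
Stationarity (grad_x L = 0): Q x + c + A^T lambda = 0.
Primal feasibility: A x = b.

This gives the KKT block system:
  [ Q   A^T ] [ x     ]   [-c ]
  [ A    0  ] [ lambda ] = [ b ]

Solving the linear system:
  x*      = (1.1579, 0.8421)
  lambda* = (4.2632)
  f(x*)   = 5.2632

x* = (1.1579, 0.8421), lambda* = (4.2632)


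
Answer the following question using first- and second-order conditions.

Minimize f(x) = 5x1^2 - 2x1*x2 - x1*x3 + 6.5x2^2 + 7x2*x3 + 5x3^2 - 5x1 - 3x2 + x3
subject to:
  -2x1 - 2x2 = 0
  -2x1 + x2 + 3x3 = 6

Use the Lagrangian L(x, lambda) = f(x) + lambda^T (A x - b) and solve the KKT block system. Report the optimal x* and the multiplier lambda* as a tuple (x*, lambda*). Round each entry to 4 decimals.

Form the Lagrangian:
  L(x, lambda) = (1/2) x^T Q x + c^T x + lambda^T (A x - b)
Stationarity (grad_x L = 0): Q x + c + A^T lambda = 0.
Primal feasibility: A x = b.

This gives the KKT block system:
  [ Q   A^T ] [ x     ]   [-c ]
  [ A    0  ] [ lambda ] = [ b ]

Solving the linear system:
  x*      = (-0.1429, 0.1429, 1.8571)
  lambda* = (2.619, -6.9048)
  f(x*)   = 21.7857

x* = (-0.1429, 0.1429, 1.8571), lambda* = (2.619, -6.9048)


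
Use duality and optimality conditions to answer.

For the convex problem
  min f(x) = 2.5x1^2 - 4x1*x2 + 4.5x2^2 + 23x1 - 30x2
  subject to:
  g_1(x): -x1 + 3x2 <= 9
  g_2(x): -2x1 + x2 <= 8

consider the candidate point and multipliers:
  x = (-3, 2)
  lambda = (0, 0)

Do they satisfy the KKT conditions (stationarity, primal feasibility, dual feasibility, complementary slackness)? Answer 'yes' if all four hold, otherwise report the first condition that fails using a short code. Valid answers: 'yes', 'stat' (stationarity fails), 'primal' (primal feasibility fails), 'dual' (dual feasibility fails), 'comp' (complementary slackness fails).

Gradient of f: grad f(x) = Q x + c = (0, 0)
Constraint values g_i(x) = a_i^T x - b_i:
  g_1((-3, 2)) = 0
  g_2((-3, 2)) = 0
Stationarity residual: grad f(x) + sum_i lambda_i a_i = (0, 0)
  -> stationarity OK
Primal feasibility (all g_i <= 0): OK
Dual feasibility (all lambda_i >= 0): OK
Complementary slackness (lambda_i * g_i(x) = 0 for all i): OK

Verdict: yes, KKT holds.

yes


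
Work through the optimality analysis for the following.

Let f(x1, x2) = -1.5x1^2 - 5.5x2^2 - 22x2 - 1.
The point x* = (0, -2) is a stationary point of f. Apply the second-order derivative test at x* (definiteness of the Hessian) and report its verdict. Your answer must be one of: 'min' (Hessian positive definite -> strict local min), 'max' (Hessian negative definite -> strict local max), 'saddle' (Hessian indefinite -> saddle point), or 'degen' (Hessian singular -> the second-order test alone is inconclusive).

Compute the Hessian H = grad^2 f:
  H = [[-3, 0], [0, -11]]
Verify stationarity: grad f(x*) = H x* + g = (0, 0).
Eigenvalues of H: -11, -3.
Both eigenvalues < 0, so H is negative definite -> x* is a strict local max.

max


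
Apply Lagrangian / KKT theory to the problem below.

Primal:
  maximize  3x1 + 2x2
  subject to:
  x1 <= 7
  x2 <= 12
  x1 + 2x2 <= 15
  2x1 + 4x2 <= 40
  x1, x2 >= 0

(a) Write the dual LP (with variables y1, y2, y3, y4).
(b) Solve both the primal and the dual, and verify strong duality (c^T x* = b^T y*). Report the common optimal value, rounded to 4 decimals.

The standard primal-dual pair for 'max c^T x s.t. A x <= b, x >= 0' is:
  Dual:  min b^T y  s.t.  A^T y >= c,  y >= 0.

So the dual LP is:
  minimize  7y1 + 12y2 + 15y3 + 40y4
  subject to:
    y1 + y3 + 2y4 >= 3
    y2 + 2y3 + 4y4 >= 2
    y1, y2, y3, y4 >= 0

Solving the primal: x* = (7, 4).
  primal value c^T x* = 29.
Solving the dual: y* = (2, 0, 1, 0).
  dual value b^T y* = 29.
Strong duality: c^T x* = b^T y*. Confirmed.

29


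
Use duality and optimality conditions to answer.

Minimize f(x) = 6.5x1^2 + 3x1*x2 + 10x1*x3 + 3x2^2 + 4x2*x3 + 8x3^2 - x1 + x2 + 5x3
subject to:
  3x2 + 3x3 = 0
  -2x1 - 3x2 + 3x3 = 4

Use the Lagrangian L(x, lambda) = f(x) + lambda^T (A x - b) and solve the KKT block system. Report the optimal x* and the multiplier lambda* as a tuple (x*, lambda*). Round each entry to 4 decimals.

Form the Lagrangian:
  L(x, lambda) = (1/2) x^T Q x + c^T x + lambda^T (A x - b)
Stationarity (grad_x L = 0): Q x + c + A^T lambda = 0.
Primal feasibility: A x = b.

This gives the KKT block system:
  [ Q   A^T ] [ x     ]   [-c ]
  [ A    0  ] [ lambda ] = [ b ]

Solving the linear system:
  x*      = (-0.422, -0.526, 0.526)
  lambda* = (-0.9624, -1.4017)
  f(x*)   = 4.0665

x* = (-0.422, -0.526, 0.526), lambda* = (-0.9624, -1.4017)


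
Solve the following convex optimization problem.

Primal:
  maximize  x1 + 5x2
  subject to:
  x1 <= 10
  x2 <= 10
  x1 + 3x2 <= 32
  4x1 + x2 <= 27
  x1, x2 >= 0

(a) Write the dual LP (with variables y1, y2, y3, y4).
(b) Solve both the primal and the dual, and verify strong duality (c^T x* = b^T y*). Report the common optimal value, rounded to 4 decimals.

The standard primal-dual pair for 'max c^T x s.t. A x <= b, x >= 0' is:
  Dual:  min b^T y  s.t.  A^T y >= c,  y >= 0.

So the dual LP is:
  minimize  10y1 + 10y2 + 32y3 + 27y4
  subject to:
    y1 + y3 + 4y4 >= 1
    y2 + 3y3 + y4 >= 5
    y1, y2, y3, y4 >= 0

Solving the primal: x* = (2, 10).
  primal value c^T x* = 52.
Solving the dual: y* = (0, 2, 1, 0).
  dual value b^T y* = 52.
Strong duality: c^T x* = b^T y*. Confirmed.

52


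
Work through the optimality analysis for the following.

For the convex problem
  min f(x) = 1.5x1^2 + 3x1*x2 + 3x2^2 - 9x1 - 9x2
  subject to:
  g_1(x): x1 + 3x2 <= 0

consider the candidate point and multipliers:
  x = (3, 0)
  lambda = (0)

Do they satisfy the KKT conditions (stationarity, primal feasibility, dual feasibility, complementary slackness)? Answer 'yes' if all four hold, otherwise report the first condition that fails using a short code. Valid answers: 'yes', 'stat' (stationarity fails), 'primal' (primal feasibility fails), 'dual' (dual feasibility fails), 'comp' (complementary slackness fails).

Gradient of f: grad f(x) = Q x + c = (0, 0)
Constraint values g_i(x) = a_i^T x - b_i:
  g_1((3, 0)) = 3
Stationarity residual: grad f(x) + sum_i lambda_i a_i = (0, 0)
  -> stationarity OK
Primal feasibility (all g_i <= 0): FAILS
Dual feasibility (all lambda_i >= 0): OK
Complementary slackness (lambda_i * g_i(x) = 0 for all i): OK

Verdict: the first failing condition is primal_feasibility -> primal.

primal


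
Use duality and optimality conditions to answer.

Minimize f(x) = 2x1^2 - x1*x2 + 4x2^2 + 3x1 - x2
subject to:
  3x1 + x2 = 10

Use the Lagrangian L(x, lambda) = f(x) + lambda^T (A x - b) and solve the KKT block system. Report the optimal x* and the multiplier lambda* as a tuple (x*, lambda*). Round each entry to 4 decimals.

Form the Lagrangian:
  L(x, lambda) = (1/2) x^T Q x + c^T x + lambda^T (A x - b)
Stationarity (grad_x L = 0): Q x + c + A^T lambda = 0.
Primal feasibility: A x = b.

This gives the KKT block system:
  [ Q   A^T ] [ x     ]   [-c ]
  [ A    0  ] [ lambda ] = [ b ]

Solving the linear system:
  x*      = (2.9756, 1.0732)
  lambda* = (-4.6098)
  f(x*)   = 26.9756

x* = (2.9756, 1.0732), lambda* = (-4.6098)


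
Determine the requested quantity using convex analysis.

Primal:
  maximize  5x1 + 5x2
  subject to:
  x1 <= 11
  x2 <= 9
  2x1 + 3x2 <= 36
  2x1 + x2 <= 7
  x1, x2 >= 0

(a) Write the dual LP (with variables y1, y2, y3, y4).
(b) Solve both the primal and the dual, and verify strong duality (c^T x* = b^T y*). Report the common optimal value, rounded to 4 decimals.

The standard primal-dual pair for 'max c^T x s.t. A x <= b, x >= 0' is:
  Dual:  min b^T y  s.t.  A^T y >= c,  y >= 0.

So the dual LP is:
  minimize  11y1 + 9y2 + 36y3 + 7y4
  subject to:
    y1 + 2y3 + 2y4 >= 5
    y2 + 3y3 + y4 >= 5
    y1, y2, y3, y4 >= 0

Solving the primal: x* = (0, 7).
  primal value c^T x* = 35.
Solving the dual: y* = (0, 0, 0, 5).
  dual value b^T y* = 35.
Strong duality: c^T x* = b^T y*. Confirmed.

35


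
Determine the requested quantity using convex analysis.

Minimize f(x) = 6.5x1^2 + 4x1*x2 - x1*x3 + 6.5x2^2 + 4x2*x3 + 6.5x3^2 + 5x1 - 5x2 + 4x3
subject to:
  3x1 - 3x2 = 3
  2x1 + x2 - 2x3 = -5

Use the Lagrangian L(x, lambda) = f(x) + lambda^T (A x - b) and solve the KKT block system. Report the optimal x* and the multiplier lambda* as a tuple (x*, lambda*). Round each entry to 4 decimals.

Form the Lagrangian:
  L(x, lambda) = (1/2) x^T Q x + c^T x + lambda^T (A x - b)
Stationarity (grad_x L = 0): Q x + c + A^T lambda = 0.
Primal feasibility: A x = b.

This gives the KKT block system:
  [ Q   A^T ] [ x     ]   [-c ]
  [ A    0  ] [ lambda ] = [ b ]

Solving the linear system:
  x*      = (-0.3875, -1.3875, 1.4187)
  lambda* = (-3.4245, 8.6401)
  f(x*)   = 32.0744

x* = (-0.3875, -1.3875, 1.4187), lambda* = (-3.4245, 8.6401)


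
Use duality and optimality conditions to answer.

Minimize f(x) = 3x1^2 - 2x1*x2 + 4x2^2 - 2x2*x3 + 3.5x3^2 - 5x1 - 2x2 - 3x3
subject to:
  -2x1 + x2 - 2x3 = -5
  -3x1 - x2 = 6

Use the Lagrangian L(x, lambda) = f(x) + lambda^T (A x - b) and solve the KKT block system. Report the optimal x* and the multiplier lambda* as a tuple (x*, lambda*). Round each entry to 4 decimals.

Form the Lagrangian:
  L(x, lambda) = (1/2) x^T Q x + c^T x + lambda^T (A x - b)
Stationarity (grad_x L = 0): Q x + c + A^T lambda = 0.
Primal feasibility: A x = b.

This gives the KKT block system:
  [ Q   A^T ] [ x     ]   [-c ]
  [ A    0  ] [ lambda ] = [ b ]

Solving the linear system:
  x*      = (-1.3518, -1.9446, 2.8795)
  lambda* = (10.5229, -10.0892)
  f(x*)   = 57.5795

x* = (-1.3518, -1.9446, 2.8795), lambda* = (10.5229, -10.0892)


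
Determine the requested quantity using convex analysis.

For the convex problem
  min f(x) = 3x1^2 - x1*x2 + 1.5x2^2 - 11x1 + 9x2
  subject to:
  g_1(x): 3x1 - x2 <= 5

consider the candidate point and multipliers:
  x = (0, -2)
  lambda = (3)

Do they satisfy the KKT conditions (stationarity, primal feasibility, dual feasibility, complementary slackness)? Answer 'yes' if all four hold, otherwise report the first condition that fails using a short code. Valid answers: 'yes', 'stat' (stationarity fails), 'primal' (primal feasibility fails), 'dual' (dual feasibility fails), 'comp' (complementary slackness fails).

Gradient of f: grad f(x) = Q x + c = (-9, 3)
Constraint values g_i(x) = a_i^T x - b_i:
  g_1((0, -2)) = -3
Stationarity residual: grad f(x) + sum_i lambda_i a_i = (0, 0)
  -> stationarity OK
Primal feasibility (all g_i <= 0): OK
Dual feasibility (all lambda_i >= 0): OK
Complementary slackness (lambda_i * g_i(x) = 0 for all i): FAILS

Verdict: the first failing condition is complementary_slackness -> comp.

comp


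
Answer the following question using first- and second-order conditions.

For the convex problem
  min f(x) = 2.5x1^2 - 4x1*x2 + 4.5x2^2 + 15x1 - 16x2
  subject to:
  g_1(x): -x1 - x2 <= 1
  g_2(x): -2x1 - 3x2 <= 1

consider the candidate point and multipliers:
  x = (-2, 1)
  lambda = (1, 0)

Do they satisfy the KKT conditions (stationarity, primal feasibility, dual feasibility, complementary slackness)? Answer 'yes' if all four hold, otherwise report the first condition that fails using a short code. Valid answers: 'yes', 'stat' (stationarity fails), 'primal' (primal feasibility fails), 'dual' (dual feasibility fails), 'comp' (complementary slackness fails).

Gradient of f: grad f(x) = Q x + c = (1, 1)
Constraint values g_i(x) = a_i^T x - b_i:
  g_1((-2, 1)) = 0
  g_2((-2, 1)) = 0
Stationarity residual: grad f(x) + sum_i lambda_i a_i = (0, 0)
  -> stationarity OK
Primal feasibility (all g_i <= 0): OK
Dual feasibility (all lambda_i >= 0): OK
Complementary slackness (lambda_i * g_i(x) = 0 for all i): OK

Verdict: yes, KKT holds.

yes


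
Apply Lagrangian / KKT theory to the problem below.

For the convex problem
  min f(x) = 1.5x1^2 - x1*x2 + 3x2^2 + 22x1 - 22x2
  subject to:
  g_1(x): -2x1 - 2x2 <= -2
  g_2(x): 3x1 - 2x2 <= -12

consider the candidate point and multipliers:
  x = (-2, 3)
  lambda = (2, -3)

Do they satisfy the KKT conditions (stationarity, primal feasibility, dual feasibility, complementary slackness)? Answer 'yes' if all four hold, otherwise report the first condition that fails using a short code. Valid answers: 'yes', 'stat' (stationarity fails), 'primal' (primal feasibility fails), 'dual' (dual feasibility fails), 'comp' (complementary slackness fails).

Gradient of f: grad f(x) = Q x + c = (13, -2)
Constraint values g_i(x) = a_i^T x - b_i:
  g_1((-2, 3)) = 0
  g_2((-2, 3)) = 0
Stationarity residual: grad f(x) + sum_i lambda_i a_i = (0, 0)
  -> stationarity OK
Primal feasibility (all g_i <= 0): OK
Dual feasibility (all lambda_i >= 0): FAILS
Complementary slackness (lambda_i * g_i(x) = 0 for all i): OK

Verdict: the first failing condition is dual_feasibility -> dual.

dual


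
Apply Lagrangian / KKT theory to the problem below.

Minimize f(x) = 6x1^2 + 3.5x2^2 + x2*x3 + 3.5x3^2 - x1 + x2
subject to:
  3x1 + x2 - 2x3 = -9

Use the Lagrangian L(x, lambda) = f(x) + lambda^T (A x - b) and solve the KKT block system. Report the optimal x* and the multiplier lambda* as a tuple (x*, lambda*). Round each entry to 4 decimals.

Form the Lagrangian:
  L(x, lambda) = (1/2) x^T Q x + c^T x + lambda^T (A x - b)
Stationarity (grad_x L = 0): Q x + c + A^T lambda = 0.
Primal feasibility: A x = b.

This gives the KKT block system:
  [ Q   A^T ] [ x     ]   [-c ]
  [ A    0  ] [ lambda ] = [ b ]

Solving the linear system:
  x*      = (-1.3667, -1.2333, 1.8333)
  lambda* = (5.8)
  f(x*)   = 26.1667

x* = (-1.3667, -1.2333, 1.8333), lambda* = (5.8)


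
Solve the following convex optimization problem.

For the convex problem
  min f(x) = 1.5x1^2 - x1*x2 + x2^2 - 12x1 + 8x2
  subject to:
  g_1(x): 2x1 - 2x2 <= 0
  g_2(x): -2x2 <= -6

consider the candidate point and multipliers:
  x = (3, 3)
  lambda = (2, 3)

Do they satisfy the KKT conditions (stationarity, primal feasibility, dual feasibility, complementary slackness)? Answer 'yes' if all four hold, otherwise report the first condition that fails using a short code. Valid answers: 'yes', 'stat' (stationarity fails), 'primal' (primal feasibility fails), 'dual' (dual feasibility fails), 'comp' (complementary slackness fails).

Gradient of f: grad f(x) = Q x + c = (-6, 11)
Constraint values g_i(x) = a_i^T x - b_i:
  g_1((3, 3)) = 0
  g_2((3, 3)) = 0
Stationarity residual: grad f(x) + sum_i lambda_i a_i = (-2, 1)
  -> stationarity FAILS
Primal feasibility (all g_i <= 0): OK
Dual feasibility (all lambda_i >= 0): OK
Complementary slackness (lambda_i * g_i(x) = 0 for all i): OK

Verdict: the first failing condition is stationarity -> stat.

stat


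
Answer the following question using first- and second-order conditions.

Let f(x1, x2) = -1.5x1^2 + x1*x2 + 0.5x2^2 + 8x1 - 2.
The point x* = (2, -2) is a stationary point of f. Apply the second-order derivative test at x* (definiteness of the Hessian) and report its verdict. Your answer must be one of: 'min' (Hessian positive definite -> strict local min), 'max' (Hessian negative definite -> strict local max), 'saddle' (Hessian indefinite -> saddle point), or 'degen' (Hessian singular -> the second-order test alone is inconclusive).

Compute the Hessian H = grad^2 f:
  H = [[-3, 1], [1, 1]]
Verify stationarity: grad f(x*) = H x* + g = (0, 0).
Eigenvalues of H: -3.2361, 1.2361.
Eigenvalues have mixed signs, so H is indefinite -> x* is a saddle point.

saddle


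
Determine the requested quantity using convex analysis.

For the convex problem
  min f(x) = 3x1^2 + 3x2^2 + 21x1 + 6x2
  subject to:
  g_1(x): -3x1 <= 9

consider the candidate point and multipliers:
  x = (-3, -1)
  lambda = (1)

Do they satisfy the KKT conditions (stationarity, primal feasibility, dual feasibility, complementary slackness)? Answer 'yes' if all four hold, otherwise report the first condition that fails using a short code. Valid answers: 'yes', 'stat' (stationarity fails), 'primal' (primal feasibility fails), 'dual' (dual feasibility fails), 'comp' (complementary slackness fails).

Gradient of f: grad f(x) = Q x + c = (3, 0)
Constraint values g_i(x) = a_i^T x - b_i:
  g_1((-3, -1)) = 0
Stationarity residual: grad f(x) + sum_i lambda_i a_i = (0, 0)
  -> stationarity OK
Primal feasibility (all g_i <= 0): OK
Dual feasibility (all lambda_i >= 0): OK
Complementary slackness (lambda_i * g_i(x) = 0 for all i): OK

Verdict: yes, KKT holds.

yes


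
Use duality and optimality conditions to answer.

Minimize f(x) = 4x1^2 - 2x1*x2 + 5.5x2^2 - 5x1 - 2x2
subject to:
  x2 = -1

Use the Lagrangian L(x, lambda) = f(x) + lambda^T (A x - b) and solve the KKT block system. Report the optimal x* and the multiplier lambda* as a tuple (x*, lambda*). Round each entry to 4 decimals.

Form the Lagrangian:
  L(x, lambda) = (1/2) x^T Q x + c^T x + lambda^T (A x - b)
Stationarity (grad_x L = 0): Q x + c + A^T lambda = 0.
Primal feasibility: A x = b.

This gives the KKT block system:
  [ Q   A^T ] [ x     ]   [-c ]
  [ A    0  ] [ lambda ] = [ b ]

Solving the linear system:
  x*      = (0.375, -1)
  lambda* = (13.75)
  f(x*)   = 6.9375

x* = (0.375, -1), lambda* = (13.75)


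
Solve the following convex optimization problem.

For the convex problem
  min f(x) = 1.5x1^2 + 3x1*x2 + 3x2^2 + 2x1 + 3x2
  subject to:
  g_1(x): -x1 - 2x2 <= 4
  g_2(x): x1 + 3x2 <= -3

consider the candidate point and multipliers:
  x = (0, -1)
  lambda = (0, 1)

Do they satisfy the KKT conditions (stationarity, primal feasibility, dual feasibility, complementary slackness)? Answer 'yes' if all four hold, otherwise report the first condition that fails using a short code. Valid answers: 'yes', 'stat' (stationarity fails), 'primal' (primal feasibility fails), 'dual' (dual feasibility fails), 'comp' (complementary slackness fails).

Gradient of f: grad f(x) = Q x + c = (-1, -3)
Constraint values g_i(x) = a_i^T x - b_i:
  g_1((0, -1)) = -2
  g_2((0, -1)) = 0
Stationarity residual: grad f(x) + sum_i lambda_i a_i = (0, 0)
  -> stationarity OK
Primal feasibility (all g_i <= 0): OK
Dual feasibility (all lambda_i >= 0): OK
Complementary slackness (lambda_i * g_i(x) = 0 for all i): OK

Verdict: yes, KKT holds.

yes


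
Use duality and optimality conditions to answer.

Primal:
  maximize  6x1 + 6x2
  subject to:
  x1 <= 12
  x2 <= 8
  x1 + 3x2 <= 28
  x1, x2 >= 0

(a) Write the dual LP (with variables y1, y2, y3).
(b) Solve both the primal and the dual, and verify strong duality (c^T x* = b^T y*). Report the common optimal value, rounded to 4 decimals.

The standard primal-dual pair for 'max c^T x s.t. A x <= b, x >= 0' is:
  Dual:  min b^T y  s.t.  A^T y >= c,  y >= 0.

So the dual LP is:
  minimize  12y1 + 8y2 + 28y3
  subject to:
    y1 + y3 >= 6
    y2 + 3y3 >= 6
    y1, y2, y3 >= 0

Solving the primal: x* = (12, 5.3333).
  primal value c^T x* = 104.
Solving the dual: y* = (4, 0, 2).
  dual value b^T y* = 104.
Strong duality: c^T x* = b^T y*. Confirmed.

104


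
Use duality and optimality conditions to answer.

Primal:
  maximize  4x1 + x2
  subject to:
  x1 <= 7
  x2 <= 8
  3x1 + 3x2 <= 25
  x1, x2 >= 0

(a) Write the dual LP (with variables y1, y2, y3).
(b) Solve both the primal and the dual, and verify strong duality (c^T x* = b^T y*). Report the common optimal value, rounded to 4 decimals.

The standard primal-dual pair for 'max c^T x s.t. A x <= b, x >= 0' is:
  Dual:  min b^T y  s.t.  A^T y >= c,  y >= 0.

So the dual LP is:
  minimize  7y1 + 8y2 + 25y3
  subject to:
    y1 + 3y3 >= 4
    y2 + 3y3 >= 1
    y1, y2, y3 >= 0

Solving the primal: x* = (7, 1.3333).
  primal value c^T x* = 29.3333.
Solving the dual: y* = (3, 0, 0.3333).
  dual value b^T y* = 29.3333.
Strong duality: c^T x* = b^T y*. Confirmed.

29.3333


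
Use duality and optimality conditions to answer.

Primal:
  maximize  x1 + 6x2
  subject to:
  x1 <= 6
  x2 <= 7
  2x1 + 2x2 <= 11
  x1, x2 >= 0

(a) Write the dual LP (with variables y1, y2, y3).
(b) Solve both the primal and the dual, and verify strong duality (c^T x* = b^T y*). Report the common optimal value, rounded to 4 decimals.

The standard primal-dual pair for 'max c^T x s.t. A x <= b, x >= 0' is:
  Dual:  min b^T y  s.t.  A^T y >= c,  y >= 0.

So the dual LP is:
  minimize  6y1 + 7y2 + 11y3
  subject to:
    y1 + 2y3 >= 1
    y2 + 2y3 >= 6
    y1, y2, y3 >= 0

Solving the primal: x* = (0, 5.5).
  primal value c^T x* = 33.
Solving the dual: y* = (0, 0, 3).
  dual value b^T y* = 33.
Strong duality: c^T x* = b^T y*. Confirmed.

33


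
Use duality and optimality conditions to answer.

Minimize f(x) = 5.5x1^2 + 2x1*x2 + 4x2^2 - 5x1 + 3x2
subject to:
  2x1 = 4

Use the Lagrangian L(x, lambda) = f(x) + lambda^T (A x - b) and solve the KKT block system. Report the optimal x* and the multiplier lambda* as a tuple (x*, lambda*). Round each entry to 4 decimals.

Form the Lagrangian:
  L(x, lambda) = (1/2) x^T Q x + c^T x + lambda^T (A x - b)
Stationarity (grad_x L = 0): Q x + c + A^T lambda = 0.
Primal feasibility: A x = b.

This gives the KKT block system:
  [ Q   A^T ] [ x     ]   [-c ]
  [ A    0  ] [ lambda ] = [ b ]

Solving the linear system:
  x*      = (2, -0.875)
  lambda* = (-7.625)
  f(x*)   = 8.9375

x* = (2, -0.875), lambda* = (-7.625)


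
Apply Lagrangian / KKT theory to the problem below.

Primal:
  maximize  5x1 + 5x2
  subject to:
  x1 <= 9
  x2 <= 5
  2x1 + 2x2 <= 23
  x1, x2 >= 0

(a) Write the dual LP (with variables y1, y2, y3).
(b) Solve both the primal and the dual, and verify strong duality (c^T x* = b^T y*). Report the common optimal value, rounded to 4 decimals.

The standard primal-dual pair for 'max c^T x s.t. A x <= b, x >= 0' is:
  Dual:  min b^T y  s.t.  A^T y >= c,  y >= 0.

So the dual LP is:
  minimize  9y1 + 5y2 + 23y3
  subject to:
    y1 + 2y3 >= 5
    y2 + 2y3 >= 5
    y1, y2, y3 >= 0

Solving the primal: x* = (6.5, 5).
  primal value c^T x* = 57.5.
Solving the dual: y* = (0, 0, 2.5).
  dual value b^T y* = 57.5.
Strong duality: c^T x* = b^T y*. Confirmed.

57.5


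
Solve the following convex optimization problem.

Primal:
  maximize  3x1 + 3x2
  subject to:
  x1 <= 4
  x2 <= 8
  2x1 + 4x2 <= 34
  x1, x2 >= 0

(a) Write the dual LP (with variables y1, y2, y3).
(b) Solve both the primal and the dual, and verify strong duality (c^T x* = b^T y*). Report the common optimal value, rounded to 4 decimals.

The standard primal-dual pair for 'max c^T x s.t. A x <= b, x >= 0' is:
  Dual:  min b^T y  s.t.  A^T y >= c,  y >= 0.

So the dual LP is:
  minimize  4y1 + 8y2 + 34y3
  subject to:
    y1 + 2y3 >= 3
    y2 + 4y3 >= 3
    y1, y2, y3 >= 0

Solving the primal: x* = (4, 6.5).
  primal value c^T x* = 31.5.
Solving the dual: y* = (1.5, 0, 0.75).
  dual value b^T y* = 31.5.
Strong duality: c^T x* = b^T y*. Confirmed.

31.5


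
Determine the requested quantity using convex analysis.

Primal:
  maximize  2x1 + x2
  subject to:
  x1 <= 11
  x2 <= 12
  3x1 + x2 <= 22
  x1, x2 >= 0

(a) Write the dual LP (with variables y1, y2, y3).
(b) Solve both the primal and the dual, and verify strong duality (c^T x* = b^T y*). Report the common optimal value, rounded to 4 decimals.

The standard primal-dual pair for 'max c^T x s.t. A x <= b, x >= 0' is:
  Dual:  min b^T y  s.t.  A^T y >= c,  y >= 0.

So the dual LP is:
  minimize  11y1 + 12y2 + 22y3
  subject to:
    y1 + 3y3 >= 2
    y2 + y3 >= 1
    y1, y2, y3 >= 0

Solving the primal: x* = (3.3333, 12).
  primal value c^T x* = 18.6667.
Solving the dual: y* = (0, 0.3333, 0.6667).
  dual value b^T y* = 18.6667.
Strong duality: c^T x* = b^T y*. Confirmed.

18.6667


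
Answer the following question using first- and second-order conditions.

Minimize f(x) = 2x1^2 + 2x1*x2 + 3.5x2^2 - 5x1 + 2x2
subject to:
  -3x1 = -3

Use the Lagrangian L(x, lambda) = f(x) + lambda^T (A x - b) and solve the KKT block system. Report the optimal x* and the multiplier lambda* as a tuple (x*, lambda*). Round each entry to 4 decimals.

Form the Lagrangian:
  L(x, lambda) = (1/2) x^T Q x + c^T x + lambda^T (A x - b)
Stationarity (grad_x L = 0): Q x + c + A^T lambda = 0.
Primal feasibility: A x = b.

This gives the KKT block system:
  [ Q   A^T ] [ x     ]   [-c ]
  [ A    0  ] [ lambda ] = [ b ]

Solving the linear system:
  x*      = (1, -0.5714)
  lambda* = (-0.7143)
  f(x*)   = -4.1429

x* = (1, -0.5714), lambda* = (-0.7143)


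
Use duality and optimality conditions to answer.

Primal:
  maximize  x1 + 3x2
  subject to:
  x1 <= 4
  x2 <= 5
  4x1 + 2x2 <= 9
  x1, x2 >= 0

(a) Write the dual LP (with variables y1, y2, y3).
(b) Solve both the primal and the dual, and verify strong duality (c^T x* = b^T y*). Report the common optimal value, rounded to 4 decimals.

The standard primal-dual pair for 'max c^T x s.t. A x <= b, x >= 0' is:
  Dual:  min b^T y  s.t.  A^T y >= c,  y >= 0.

So the dual LP is:
  minimize  4y1 + 5y2 + 9y3
  subject to:
    y1 + 4y3 >= 1
    y2 + 2y3 >= 3
    y1, y2, y3 >= 0

Solving the primal: x* = (0, 4.5).
  primal value c^T x* = 13.5.
Solving the dual: y* = (0, 0, 1.5).
  dual value b^T y* = 13.5.
Strong duality: c^T x* = b^T y*. Confirmed.

13.5


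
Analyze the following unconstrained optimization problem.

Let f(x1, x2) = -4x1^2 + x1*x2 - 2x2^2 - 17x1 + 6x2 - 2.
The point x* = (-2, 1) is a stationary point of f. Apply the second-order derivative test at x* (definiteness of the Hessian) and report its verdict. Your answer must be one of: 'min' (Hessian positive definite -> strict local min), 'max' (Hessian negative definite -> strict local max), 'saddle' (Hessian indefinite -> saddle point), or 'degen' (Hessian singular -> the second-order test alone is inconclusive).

Compute the Hessian H = grad^2 f:
  H = [[-8, 1], [1, -4]]
Verify stationarity: grad f(x*) = H x* + g = (0, 0).
Eigenvalues of H: -8.2361, -3.7639.
Both eigenvalues < 0, so H is negative definite -> x* is a strict local max.

max
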